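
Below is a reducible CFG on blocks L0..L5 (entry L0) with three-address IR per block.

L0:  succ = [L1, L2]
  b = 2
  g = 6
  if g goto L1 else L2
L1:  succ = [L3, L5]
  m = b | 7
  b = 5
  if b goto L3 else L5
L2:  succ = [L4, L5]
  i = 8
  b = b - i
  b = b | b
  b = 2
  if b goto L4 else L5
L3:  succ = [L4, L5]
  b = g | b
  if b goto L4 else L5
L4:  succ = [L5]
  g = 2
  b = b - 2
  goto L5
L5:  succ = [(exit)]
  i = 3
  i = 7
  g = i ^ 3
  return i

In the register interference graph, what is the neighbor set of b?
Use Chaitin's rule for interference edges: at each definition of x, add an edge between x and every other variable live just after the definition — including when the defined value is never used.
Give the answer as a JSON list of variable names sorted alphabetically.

def/use:
  L0: {b,g} / ∅
  L1: {b,m} / {b}
  L2: {b,i} / {b}
  L3: {b} / {b,g}
  L4: {b,g} / {b}
  L5: {g,i} / ∅

Live sets:
  live L0: ∅→{b,g}
  live L1: {b,g}→{b,g}
  live L2: {b}→{b}
  live L3: {b,g}→{b}
  live L4: {b}→∅
  live L5: ∅→∅

Conflict graph:
  b — {g,i}
  g — {b,i,m}
  i — {b,g}
  m — {g}

N(b) = ["g", "i"]

Answer: ["g", "i"]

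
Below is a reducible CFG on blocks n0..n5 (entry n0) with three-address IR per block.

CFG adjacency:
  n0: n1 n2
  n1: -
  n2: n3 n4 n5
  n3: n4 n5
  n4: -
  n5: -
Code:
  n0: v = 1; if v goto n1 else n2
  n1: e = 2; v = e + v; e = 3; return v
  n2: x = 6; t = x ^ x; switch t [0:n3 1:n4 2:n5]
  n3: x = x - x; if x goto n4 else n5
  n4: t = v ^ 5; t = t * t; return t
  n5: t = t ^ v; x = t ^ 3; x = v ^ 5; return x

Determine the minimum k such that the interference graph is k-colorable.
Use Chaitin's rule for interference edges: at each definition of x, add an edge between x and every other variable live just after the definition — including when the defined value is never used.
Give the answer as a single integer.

Block summaries:
  n0: {v} / ∅
  n1: {e,v} / {v}
  n2: {t,x} / ∅
  n3: {x} / {x}
  n4: {t} / {v}
  n5: {t,x} / {t,v}

Liveness:
  live n0: ∅→{v}
  live n1: {v}→∅
  live n2: {v}→{t,v,x}
  live n3: {t,v,x}→{t,v}
  live n4: {v}→∅
  live n5: {t,v}→∅

Interference:
  e — {v}
  t — {v,x}
  v — {e,t,x}
  x — {t,v}

Registers:
  clique {t,v,x} ⇒ need ≥ 3
  assign e→R1 t→R1 v→R0 x→R2 — no edge inside a register ⇒ χ ≤ 3
  χ = 3

Answer: 3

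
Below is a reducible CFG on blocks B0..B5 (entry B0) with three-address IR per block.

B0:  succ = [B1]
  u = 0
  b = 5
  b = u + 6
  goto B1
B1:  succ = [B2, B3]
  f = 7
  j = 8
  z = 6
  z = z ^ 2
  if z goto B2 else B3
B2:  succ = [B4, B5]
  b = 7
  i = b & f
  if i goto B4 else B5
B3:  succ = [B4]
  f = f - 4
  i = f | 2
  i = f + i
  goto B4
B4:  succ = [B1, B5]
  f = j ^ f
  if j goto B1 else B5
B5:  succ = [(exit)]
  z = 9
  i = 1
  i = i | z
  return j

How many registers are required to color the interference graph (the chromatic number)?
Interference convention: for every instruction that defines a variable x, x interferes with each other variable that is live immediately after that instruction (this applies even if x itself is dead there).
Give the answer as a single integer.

Answer: 4

Derivation:
def/use:
  B0 def {b,u} use ∅
  B1 def {f,j,z} use ∅
  B2 def {b,i} use {f}
  B3 def {f,i} use {f}
  B4 def {f} use {f,j}
  B5 def {i,z} use {j}

Live sets:
  B0 li=∅ lo=∅
  B1 li=∅ lo={f,j}
  B2 li={f,j} lo={f,j}
  B3 li={f,j} lo={f,j}
  B4 li={f,j} lo={j}
  B5 li={j} lo=∅

Interference:
  b↔{f,j,u}
  f↔{b,i,j,z}
  i↔{f,j,z}
  j↔{b,f,i,z}
  u↔{b}
  z↔{f,i,j}

Registers:
  lower bound: {f,i,j,z} mutually conflict ⇒ χ ≥ 4
  4-colouring: c0={f,u}  c1={j}  c2={b,i}  c3={z}
  χ = 4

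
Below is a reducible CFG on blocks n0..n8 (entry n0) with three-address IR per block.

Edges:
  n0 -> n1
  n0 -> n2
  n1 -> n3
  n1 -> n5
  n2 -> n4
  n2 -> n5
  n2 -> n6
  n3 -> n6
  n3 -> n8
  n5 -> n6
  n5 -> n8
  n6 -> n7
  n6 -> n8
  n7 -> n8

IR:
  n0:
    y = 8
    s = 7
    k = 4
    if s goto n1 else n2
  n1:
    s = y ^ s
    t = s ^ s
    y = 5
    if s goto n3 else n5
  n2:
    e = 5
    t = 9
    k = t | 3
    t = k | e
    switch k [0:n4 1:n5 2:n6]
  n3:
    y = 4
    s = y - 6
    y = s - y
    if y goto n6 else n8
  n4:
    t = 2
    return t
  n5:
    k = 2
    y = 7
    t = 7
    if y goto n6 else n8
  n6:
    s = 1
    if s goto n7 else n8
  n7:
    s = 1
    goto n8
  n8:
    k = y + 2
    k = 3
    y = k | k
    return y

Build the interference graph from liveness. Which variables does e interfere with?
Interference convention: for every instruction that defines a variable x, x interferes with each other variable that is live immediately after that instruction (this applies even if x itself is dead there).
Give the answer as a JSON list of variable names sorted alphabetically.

Answer: ["k", "t", "y"]

Working:
Per-block:
  n0 def {k,s,y} use ∅
  n1 def {s,t,y} use {s,y}
  n2 def {e,k,t} use ∅
  n3 def {s,y} use ∅
  n4 def {t} use ∅
  n5 def {k,t,y} use ∅
  n6 def {s} use ∅
  n7 def {s} use ∅
  n8 def {k,y} use {y}

Backward fixpoint:
  n0: in=∅ out={s,y}
  n1: in={s,y} out=∅
  n2: in={y} out={y}
  n3: in=∅ out={y}
  n4: in=∅ out=∅
  n5: in=∅ out={y}
  n6: in={y} out={y}
  n7: in={y} out={y}
  n8: in={y} out=∅

Conflict graph:
  e — {k,t,y}
  k — {e,s,t,y}
  s — {k,t,y}
  t — {e,k,s,y}
  y — {e,k,s,t}

N(e) = ["k", "t", "y"]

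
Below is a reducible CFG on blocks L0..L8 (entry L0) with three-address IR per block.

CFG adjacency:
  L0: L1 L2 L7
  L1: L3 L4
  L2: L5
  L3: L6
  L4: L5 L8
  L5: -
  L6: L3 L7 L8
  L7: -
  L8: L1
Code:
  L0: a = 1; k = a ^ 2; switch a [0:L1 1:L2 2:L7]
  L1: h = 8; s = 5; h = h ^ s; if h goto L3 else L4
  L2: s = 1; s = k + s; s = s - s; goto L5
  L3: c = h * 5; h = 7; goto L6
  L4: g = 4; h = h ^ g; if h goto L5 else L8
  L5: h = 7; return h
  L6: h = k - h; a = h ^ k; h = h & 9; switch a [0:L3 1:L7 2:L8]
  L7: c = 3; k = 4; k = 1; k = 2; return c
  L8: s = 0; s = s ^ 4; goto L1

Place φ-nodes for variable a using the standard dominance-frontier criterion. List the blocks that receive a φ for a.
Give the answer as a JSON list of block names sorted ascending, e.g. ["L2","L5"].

idom tree: L1←L0 L2←L0 L3←L1 L4←L1 L5←L0 L6←L3 L7←L0 L8←L1
Dom at joins:
  L1: preds {L0,L8}: {L0} ∩ {L0,L1,L8} = {L0}; idom=L0
  L3: preds {L1,L6}: {L0,L1} ∩ {L0,L1,L3,L6} = {L0,L1}; idom=L1
  L5: preds {L2,L4}: {L0,L2} ∩ {L0,L1,L4} = {L0}; idom=L0
  L7: preds {L0,L6}: {L0} ∩ {L0,L1,L3,L6} = {L0}; idom=L0
  L8: preds {L4,L6}: {L0,L1,L4} ∩ {L0,L1,L3,L6} = {L0,L1}; idom=L1

DF derivation:
  join L1 pred L0: · stop@L0
  join L1 pred L8: L8→L1 stop@L0
  join L3 pred L1: · stop@L1
  join L3 pred L6: L6→L3 stop@L1
  join L5 pred L2: L2 stop@L0
  join L5 pred L4: L4→L1 stop@L0
  join L7 pred L0: · stop@L0
  join L7 pred L6: L6→L3→L1 stop@L0
  join L8 pred L4: L4 stop@L1
  join L8 pred L6: L6→L3 stop@L1
  L0: DF=∅
  L1: DF={L1,L5,L7}
  L2: DF={L5}
  L3: DF={L3,L7,L8}
  L4: DF={L5,L8}
  L5: DF=∅
  L6: DF={L3,L7,L8}
  L7: DF=∅
  L8: DF={L1}

φ for a: defs {L0,L6}
  DF⁺ = {L1,L3,L5,L7,L8}

Answer: ["L1", "L3", "L5", "L7", "L8"]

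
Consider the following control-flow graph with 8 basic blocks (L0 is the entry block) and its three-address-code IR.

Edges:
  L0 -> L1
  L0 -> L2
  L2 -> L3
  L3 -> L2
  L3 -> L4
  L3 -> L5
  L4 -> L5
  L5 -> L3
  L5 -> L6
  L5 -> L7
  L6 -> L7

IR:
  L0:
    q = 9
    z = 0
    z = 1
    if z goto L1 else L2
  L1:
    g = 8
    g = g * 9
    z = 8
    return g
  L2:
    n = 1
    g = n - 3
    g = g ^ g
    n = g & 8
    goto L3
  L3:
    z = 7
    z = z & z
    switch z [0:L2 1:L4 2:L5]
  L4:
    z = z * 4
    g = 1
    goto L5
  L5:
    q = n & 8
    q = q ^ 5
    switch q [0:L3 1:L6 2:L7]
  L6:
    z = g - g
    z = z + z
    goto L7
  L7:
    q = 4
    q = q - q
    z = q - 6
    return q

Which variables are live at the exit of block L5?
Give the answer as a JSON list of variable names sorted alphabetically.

Answer: ["g", "n"]

Derivation:
Per-block:
  L0 def {q,z} use ∅
  L1 def {g,z} use ∅
  L2 def {g,n} use ∅
  L3 def {z} use ∅
  L4 def {g,z} use {z}
  L5 def {q} use {n}
  L6 def {z} use {g}
  L7 def {q,z} use ∅

Liveness:
  live L0: ∅→∅
  live L1: ∅→∅
  live L2: ∅→{g,n}
  live L3: {g,n}→{g,n,z}
  live L4: {n,z}→{g,n}
  live L5: {g,n}→{g,n}
  live L6: {g}→∅
  live L7: ∅→∅

live-out(L5) = ["g", "n"]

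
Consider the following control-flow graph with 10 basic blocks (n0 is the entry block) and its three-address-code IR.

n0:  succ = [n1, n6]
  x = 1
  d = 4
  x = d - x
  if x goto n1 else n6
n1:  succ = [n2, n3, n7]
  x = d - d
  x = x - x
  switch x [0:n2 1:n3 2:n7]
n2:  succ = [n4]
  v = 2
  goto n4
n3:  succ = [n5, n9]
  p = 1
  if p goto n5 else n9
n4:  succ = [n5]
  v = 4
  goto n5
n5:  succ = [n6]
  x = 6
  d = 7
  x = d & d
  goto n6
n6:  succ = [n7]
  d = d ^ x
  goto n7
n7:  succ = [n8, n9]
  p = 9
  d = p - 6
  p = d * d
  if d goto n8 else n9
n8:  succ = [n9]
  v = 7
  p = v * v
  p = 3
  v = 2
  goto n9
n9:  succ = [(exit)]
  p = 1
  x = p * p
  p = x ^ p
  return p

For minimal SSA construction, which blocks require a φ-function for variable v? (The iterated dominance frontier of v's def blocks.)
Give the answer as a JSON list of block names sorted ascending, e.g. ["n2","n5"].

Answer: ["n5", "n6", "n7", "n9"]

Working:
idom tree: n1←n0 n2←n1 n3←n1 n4←n2 n5←n1 n6←n0 n7←n0 n8←n7 n9←n0
Dom at joins:
  n5: preds {n3,n4}: {n0,n1,n3} ∩ {n0,n1,n2,n4} = {n0,n1}; idom=n1
  n6: preds {n0,n5}: {n0} ∩ {n0,n1,n5} = {n0}; idom=n0
  n7: preds {n1,n6}: {n0,n1} ∩ {n0,n6} = {n0}; idom=n0
  n9: preds {n3,n7,n8}: {n0,n1,n3} ∩ {n0,n7} ∩ {n0,n7,n8} = {n0}; idom=n0

DF walk-up:
  join n5 pred n3: n3 stop@n1
  join n5 pred n4: n4→n2 stop@n1
  join n6 pred n0: · stop@n0
  join n6 pred n5: n5→n1 stop@n0
  join n7 pred n1: n1 stop@n0
  join n7 pred n6: n6 stop@n0
  join n9 pred n3: n3→n1 stop@n0
  join n9 pred n7: n7 stop@n0
  join n9 pred n8: n8→n7 stop@n0
  n0: DF=∅
  n1: DF={n6,n7,n9}
  n2: DF={n5}
  n3: DF={n5,n9}
  n4: DF={n5}
  n5: DF={n6}
  n6: DF={n7}
  n7: DF={n9}
  n8: DF={n9}
  n9: DF=∅

φ for v: defs {n2,n4,n8}
  DF⁺ = {n5,n6,n7,n9}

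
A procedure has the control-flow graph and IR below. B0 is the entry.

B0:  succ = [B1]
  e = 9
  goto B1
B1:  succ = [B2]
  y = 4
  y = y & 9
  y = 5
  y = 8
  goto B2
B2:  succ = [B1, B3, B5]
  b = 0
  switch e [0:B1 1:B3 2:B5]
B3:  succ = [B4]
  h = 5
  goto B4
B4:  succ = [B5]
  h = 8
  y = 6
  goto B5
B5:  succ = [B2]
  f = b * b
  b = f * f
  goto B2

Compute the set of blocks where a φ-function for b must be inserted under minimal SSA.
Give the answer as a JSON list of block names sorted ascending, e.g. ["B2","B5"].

Answer: ["B1", "B2"]

Analysis:
idom tree: B1←B0 B2←B1 B3←B2 B4←B3 B5←B2
Join-block Dom:
  B1: preds {B0,B2}: {B0} ∩ {B0,B1,B2} = {B0}; idom=B0
  B2: preds {B1,B5}: {B0,B1} ∩ {B0,B1,B2,B5} = {B0,B1}; idom=B1
  B5: preds {B2,B4}: {B0,B1,B2} ∩ {B0,B1,B2,B3,B4} = {B0,B1,B2}; idom=B2

Frontier:
  join B1 pred B0: · stop@B0
  join B1 pred B2: B2→B1 stop@B0
  join B2 pred B1: · stop@B1
  join B2 pred B5: B5→B2 stop@B1
  join B5 pred B2: · stop@B2
  join B5 pred B4: B4→B3 stop@B2
  DF(B0)=∅
  DF(B1)={B1}
  DF(B2)={B1,B2}
  DF(B3)={B5}
  DF(B4)={B5}
  DF(B5)={B2}

φ for b: defs {B2,B5}
  DF⁺ = {B1,B2}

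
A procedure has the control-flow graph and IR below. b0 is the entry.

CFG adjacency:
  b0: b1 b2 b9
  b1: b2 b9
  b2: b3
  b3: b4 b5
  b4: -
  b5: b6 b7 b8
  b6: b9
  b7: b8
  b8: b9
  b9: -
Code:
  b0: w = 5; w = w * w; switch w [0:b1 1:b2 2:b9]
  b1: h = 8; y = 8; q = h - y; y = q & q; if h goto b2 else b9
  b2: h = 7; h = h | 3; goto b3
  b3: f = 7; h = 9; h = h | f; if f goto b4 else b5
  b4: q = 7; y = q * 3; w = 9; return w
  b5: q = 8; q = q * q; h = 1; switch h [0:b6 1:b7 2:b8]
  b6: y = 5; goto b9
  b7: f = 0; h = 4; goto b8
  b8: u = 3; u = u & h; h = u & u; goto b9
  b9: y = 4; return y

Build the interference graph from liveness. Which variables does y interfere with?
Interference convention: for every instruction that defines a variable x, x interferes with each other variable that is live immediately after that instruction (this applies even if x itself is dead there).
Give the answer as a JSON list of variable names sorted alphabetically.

Answer: ["h"]

Analysis:
def/use:
  b0: {w} / ∅
  b1: {h,q,y} / ∅
  b2: {h} / ∅
  b3: {f,h} / ∅
  b4: {q,w,y} / ∅
  b5: {h,q} / ∅
  b6: {y} / ∅
  b7: {f,h} / ∅
  b8: {h,u} / {h}
  b9: {y} / ∅

Live sets:
  b0: in=∅ out=∅
  b1: in=∅ out=∅
  b2: in=∅ out=∅
  b3: in=∅ out=∅
  b4: in=∅ out=∅
  b5: in=∅ out={h}
  b6: in=∅ out=∅
  b7: in=∅ out={h}
  b8: in={h} out=∅
  b9: in=∅ out=∅

Interference:
  f: {h}
  h: {f,q,u,y}
  q: {h}
  u: {h}
  w: ∅
  y: {h}

N(y) = ["h"]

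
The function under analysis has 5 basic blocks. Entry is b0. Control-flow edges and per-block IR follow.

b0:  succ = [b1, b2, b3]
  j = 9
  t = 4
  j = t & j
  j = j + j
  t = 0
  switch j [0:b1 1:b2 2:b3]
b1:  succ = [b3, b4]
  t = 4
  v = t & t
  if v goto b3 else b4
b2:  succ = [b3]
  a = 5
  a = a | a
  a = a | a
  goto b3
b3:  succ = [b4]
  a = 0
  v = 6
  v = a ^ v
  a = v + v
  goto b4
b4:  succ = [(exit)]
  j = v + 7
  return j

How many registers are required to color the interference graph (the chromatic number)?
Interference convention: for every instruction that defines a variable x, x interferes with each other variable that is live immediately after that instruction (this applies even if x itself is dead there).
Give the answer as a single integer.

Block summaries:
  b0 def {j,t} use ∅
  b1 def {t,v} use ∅
  b2 def {a} use ∅
  b3 def {a,v} use ∅
  b4 def {j} use {v}

Backward fixpoint:
  b0 li=∅ lo=∅
  b1 li=∅ lo={v}
  b2 li=∅ lo=∅
  b3 li=∅ lo={v}
  b4 li={v} lo=∅

Interfere edges:
  a — {v}
  j — {t}
  t — {j}
  v — {a}

Chromatic number:
  lower bound: {a,v} mutually conflict ⇒ χ ≥ 2
  assign a→R0 j→R0 t→R1 v→R1 — no edge inside a register ⇒ χ ≤ 2
  χ = 2

Answer: 2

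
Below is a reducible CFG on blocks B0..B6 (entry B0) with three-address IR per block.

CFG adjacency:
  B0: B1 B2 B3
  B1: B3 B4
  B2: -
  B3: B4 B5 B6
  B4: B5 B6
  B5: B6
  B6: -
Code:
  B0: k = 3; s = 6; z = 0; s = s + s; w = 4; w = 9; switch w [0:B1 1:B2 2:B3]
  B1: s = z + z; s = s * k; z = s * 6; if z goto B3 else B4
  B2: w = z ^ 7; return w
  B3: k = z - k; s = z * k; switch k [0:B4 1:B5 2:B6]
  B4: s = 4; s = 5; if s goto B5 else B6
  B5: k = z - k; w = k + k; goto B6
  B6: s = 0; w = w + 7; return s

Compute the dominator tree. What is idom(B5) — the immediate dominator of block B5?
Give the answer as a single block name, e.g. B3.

idom tree: B1←B0 B2←B0 B3←B0 B4←B0 B5←B0 B6←B0
Join-block Dom:
  B3: preds {B0,B1}: {B0} ∩ {B0,B1} = {B0}; idom=B0
  B4: preds {B1,B3}: {B0,B1} ∩ {B0,B3} = {B0}; idom=B0
  B5: preds {B3,B4}: {B0,B3} ∩ {B0,B4} = {B0}; idom=B0
  B6: preds {B3,B4,B5}: {B0,B3} ∩ {B0,B4} ∩ {B0,B5} = {B0}; idom=B0

idom(B5) = B0

Answer: B0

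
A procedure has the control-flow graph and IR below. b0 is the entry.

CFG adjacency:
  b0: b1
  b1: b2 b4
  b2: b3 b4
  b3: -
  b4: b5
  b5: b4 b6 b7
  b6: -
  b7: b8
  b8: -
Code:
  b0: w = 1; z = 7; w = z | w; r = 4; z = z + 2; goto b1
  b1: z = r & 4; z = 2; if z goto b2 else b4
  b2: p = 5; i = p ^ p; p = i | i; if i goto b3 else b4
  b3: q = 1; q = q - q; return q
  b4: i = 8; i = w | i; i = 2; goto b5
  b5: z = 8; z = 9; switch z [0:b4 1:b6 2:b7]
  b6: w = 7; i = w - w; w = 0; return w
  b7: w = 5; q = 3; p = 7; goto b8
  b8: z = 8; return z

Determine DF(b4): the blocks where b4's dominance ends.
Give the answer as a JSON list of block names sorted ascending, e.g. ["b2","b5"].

Answer: ["b4"]

Working:
idom tree: b1←b0 b2←b1 b3←b2 b4←b1 b5←b4 b6←b5 b7←b5 b8←b7
Join-block Dom:
  b4: preds {b1,b2,b5}: {b0,b1} ∩ {b0,b1,b2} ∩ {b0,b1,b4,b5} = {b0,b1}; idom=b1

Frontier:
  b4←b1: walk · to b1
  b4←b2: walk b2 to b1
  b4←b5: walk b5→b4 to b1
  b0: DF=∅
  b1: DF=∅
  b2: DF={b4}
  b3: DF=∅
  b4: DF={b4}
  b5: DF={b4}
  b6: DF=∅
  b7: DF=∅
  b8: DF=∅

DF(b4) = ["b4"]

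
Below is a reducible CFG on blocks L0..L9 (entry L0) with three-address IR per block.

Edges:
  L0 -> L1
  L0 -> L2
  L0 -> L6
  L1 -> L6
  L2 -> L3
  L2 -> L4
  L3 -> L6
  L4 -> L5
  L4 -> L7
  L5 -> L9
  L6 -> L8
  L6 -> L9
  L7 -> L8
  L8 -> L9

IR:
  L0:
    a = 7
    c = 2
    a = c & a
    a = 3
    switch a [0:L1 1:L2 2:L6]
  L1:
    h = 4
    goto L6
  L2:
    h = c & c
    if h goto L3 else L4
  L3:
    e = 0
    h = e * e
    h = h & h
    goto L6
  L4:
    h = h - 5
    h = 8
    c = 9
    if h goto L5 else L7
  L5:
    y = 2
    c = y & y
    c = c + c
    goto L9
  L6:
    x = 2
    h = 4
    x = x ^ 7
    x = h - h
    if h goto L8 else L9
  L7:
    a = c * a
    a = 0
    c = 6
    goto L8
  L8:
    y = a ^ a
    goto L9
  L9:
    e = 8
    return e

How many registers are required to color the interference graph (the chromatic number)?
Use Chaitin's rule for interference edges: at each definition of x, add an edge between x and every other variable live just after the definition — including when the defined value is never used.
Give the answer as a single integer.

Answer: 3

Working:
Per-block:
  L0: def={a,c} ue=∅
  L1: def={h} ue=∅
  L2: def={h} ue={c}
  L3: def={e,h} ue=∅
  L4: def={c,h} ue={h}
  L5: def={c,y} ue=∅
  L6: def={h,x} ue=∅
  L7: def={a,c} ue={a,c}
  L8: def={y} ue={a}
  L9: def={e} ue=∅

Liveness:
  live L0: ∅→{a,c}
  live L1: {a}→{a}
  live L2: {a,c}→{a,h}
  live L3: {a}→{a}
  live L4: {a,h}→{a,c}
  live L5: ∅→∅
  live L6: {a}→{a}
  live L7: {a,c}→{a}
  live L8: {a}→∅
  live L9: ∅→∅

Interfere edges:
  a↔{c,e,h,x}
  c↔{a,h}
  e↔{a}
  h↔{a,c,x}
  x↔{a,h}
  y↔∅

Colouring:
  clique {a,c,h} ⇒ need ≥ 3
  3-colouring: c0={a,y}  c1={e,h}  c2={c,x}
  χ = 3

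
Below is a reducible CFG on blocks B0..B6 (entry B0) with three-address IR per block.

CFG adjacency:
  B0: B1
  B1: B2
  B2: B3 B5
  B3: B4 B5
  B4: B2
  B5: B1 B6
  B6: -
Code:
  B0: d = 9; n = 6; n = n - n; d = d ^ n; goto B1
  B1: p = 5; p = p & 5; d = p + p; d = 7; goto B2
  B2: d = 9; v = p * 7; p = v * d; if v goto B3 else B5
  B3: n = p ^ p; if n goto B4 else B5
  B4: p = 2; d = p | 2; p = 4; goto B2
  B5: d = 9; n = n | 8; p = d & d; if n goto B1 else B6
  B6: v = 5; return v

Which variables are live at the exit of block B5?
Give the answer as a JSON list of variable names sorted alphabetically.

def/use:
  B0: {d,n} / ∅
  B1: {d,p} / ∅
  B2: {d,p,v} / {p}
  B3: {n} / {p}
  B4: {d,p} / ∅
  B5: {d,n,p} / {n}
  B6: {v} / ∅

Live sets:
  B0: in=∅ out={n}
  B1: in={n} out={n,p}
  B2: in={n,p} out={n,p}
  B3: in={p} out={n}
  B4: in={n} out={n,p}
  B5: in={n} out={n}
  B6: in=∅ out=∅

live-out(B5) = ["n"]

Answer: ["n"]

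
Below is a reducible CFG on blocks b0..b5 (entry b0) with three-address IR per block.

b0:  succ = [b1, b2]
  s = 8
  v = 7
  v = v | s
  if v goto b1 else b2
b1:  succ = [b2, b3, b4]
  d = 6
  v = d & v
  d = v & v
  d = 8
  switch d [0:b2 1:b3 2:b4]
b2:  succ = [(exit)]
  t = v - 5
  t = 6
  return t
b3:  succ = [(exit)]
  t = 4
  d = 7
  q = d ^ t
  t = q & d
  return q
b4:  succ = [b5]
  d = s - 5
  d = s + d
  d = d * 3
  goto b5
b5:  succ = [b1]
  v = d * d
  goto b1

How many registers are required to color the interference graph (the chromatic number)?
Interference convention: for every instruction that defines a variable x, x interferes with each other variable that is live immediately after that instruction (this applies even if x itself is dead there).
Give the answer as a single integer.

Per-block:
  b0: {s,v} / ∅
  b1: {d,v} / {v}
  b2: {t} / {v}
  b3: {d,q,t} / ∅
  b4: {d} / {s}
  b5: {v} / {d}

Backward fixpoint:
  b0 li=∅ lo={s,v}
  b1 li={s,v} lo={s,v}
  b2 li={v} lo=∅
  b3 li=∅ lo=∅
  b4 li={s} lo={d,s}
  b5 li={d,s} lo={s,v}

Conflict graph:
  d: {q,s,t,v}
  q: {d,t}
  s: {d,v}
  t: {d,q}
  v: {d,s}

Colouring:
  {d,q,t} pairwise interfere (3-clique) ⇒ χ ≥ 3
  3-colouring: c0={d}  c1={q,s}  c2={t,v}
  χ = 3

Answer: 3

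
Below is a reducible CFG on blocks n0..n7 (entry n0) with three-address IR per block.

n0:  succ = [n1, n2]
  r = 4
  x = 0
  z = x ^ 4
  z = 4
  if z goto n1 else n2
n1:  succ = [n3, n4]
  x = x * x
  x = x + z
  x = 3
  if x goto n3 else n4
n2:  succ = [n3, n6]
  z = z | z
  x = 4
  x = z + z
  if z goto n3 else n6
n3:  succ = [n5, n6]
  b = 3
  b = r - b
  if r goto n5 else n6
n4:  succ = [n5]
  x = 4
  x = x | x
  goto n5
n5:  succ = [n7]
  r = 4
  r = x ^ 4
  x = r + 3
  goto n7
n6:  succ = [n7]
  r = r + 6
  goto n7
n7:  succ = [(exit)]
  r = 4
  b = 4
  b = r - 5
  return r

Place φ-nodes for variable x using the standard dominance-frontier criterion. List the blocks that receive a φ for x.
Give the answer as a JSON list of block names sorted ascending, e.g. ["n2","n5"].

Answer: ["n3", "n5", "n6", "n7"]

Analysis:
idom tree: n1←n0 n2←n0 n3←n0 n4←n1 n5←n0 n6←n0 n7←n0
Join-block Dom:
  n3: preds {n1,n2}: {n0,n1} ∩ {n0,n2} = {n0}; idom=n0
  n5: preds {n3,n4}: {n0,n3} ∩ {n0,n1,n4} = {n0}; idom=n0
  n6: preds {n2,n3}: {n0,n2} ∩ {n0,n3} = {n0}; idom=n0
  n7: preds {n5,n6}: {n0,n5} ∩ {n0,n6} = {n0}; idom=n0

Frontier:
  join n3 pred n1: n1 stop@n0
  join n3 pred n2: n2 stop@n0
  join n5 pred n3: n3 stop@n0
  join n5 pred n4: n4→n1 stop@n0
  join n6 pred n2: n2 stop@n0
  join n6 pred n3: n3 stop@n0
  join n7 pred n5: n5 stop@n0
  join n7 pred n6: n6 stop@n0
  DF(n0)=∅
  DF(n1)={n3,n5}
  DF(n2)={n3,n6}
  DF(n3)={n5,n6}
  DF(n4)={n5}
  DF(n5)={n7}
  DF(n6)={n7}
  DF(n7)=∅

φ for x: defs {n0,n1,n2,n4,n5}
  DF⁺ = {n3,n5,n6,n7}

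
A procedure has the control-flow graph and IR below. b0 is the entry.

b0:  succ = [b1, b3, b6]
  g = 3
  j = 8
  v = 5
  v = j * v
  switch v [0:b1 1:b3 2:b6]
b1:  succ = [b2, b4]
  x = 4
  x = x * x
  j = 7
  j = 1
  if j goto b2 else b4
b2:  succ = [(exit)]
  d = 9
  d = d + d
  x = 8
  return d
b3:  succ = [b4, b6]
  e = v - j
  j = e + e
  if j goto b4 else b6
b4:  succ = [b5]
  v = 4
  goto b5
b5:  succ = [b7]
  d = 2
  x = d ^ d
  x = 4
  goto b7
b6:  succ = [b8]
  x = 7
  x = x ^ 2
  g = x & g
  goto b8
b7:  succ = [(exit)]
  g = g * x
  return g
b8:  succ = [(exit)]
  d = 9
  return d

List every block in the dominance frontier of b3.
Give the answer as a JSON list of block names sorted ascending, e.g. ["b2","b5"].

Answer: ["b4", "b6"]

Derivation:
idom tree: b1←b0 b2←b1 b3←b0 b4←b0 b5←b4 b6←b0 b7←b5 b8←b6
Dom at joins:
  b4: preds {b1,b3}: {b0,b1} ∩ {b0,b3} = {b0}; idom=b0
  b6: preds {b0,b3}: {b0} ∩ {b0,b3} = {b0}; idom=b0

DF derivation:
  join b4 pred b1: b1 stop@b0
  join b4 pred b3: b3 stop@b0
  join b6 pred b0: · stop@b0
  join b6 pred b3: b3 stop@b0
  b0 → ∅
  b1 → {b4}
  b2 → ∅
  b3 → {b4,b6}
  b4 → ∅
  b5 → ∅
  b6 → ∅
  b7 → ∅
  b8 → ∅

DF(b3) = ["b4", "b6"]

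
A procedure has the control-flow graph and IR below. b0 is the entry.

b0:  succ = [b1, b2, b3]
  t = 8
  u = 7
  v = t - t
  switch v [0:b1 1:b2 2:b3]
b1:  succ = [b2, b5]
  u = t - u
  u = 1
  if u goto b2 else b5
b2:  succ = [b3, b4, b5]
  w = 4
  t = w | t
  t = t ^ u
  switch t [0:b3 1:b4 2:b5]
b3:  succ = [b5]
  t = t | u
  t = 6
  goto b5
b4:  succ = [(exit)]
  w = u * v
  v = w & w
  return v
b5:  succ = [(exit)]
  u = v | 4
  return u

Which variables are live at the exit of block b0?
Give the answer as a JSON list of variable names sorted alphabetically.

Answer: ["t", "u", "v"]

Working:
Per-block:
  b0 def {t,u,v} use ∅
  b1 def {u} use {t,u}
  b2 def {t,w} use {t,u}
  b3 def {t} use {t,u}
  b4 def {v,w} use {u,v}
  b5 def {u} use {v}

Live sets:
  b0 li=∅ lo={t,u,v}
  b1 li={t,u,v} lo={t,u,v}
  b2 li={t,u,v} lo={t,u,v}
  b3 li={t,u,v} lo={v}
  b4 li={u,v} lo=∅
  b5 li={v} lo=∅

live-out(b0) = ["t", "u", "v"]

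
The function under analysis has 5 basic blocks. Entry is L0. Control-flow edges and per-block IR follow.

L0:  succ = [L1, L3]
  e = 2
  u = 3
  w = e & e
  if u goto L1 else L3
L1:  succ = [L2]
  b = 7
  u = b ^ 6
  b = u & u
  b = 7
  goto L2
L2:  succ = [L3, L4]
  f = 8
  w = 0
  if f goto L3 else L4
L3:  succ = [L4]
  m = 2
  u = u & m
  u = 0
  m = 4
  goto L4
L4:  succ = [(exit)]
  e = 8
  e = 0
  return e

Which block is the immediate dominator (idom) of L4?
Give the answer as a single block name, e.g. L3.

Answer: L0

Analysis:
idom tree: L1←L0 L2←L1 L3←L0 L4←L0
Dom at joins:
  L3: preds {L0,L2}: {L0} ∩ {L0,L1,L2} = {L0}; idom=L0
  L4: preds {L2,L3}: {L0,L1,L2} ∩ {L0,L3} = {L0}; idom=L0

idom(L4) = L0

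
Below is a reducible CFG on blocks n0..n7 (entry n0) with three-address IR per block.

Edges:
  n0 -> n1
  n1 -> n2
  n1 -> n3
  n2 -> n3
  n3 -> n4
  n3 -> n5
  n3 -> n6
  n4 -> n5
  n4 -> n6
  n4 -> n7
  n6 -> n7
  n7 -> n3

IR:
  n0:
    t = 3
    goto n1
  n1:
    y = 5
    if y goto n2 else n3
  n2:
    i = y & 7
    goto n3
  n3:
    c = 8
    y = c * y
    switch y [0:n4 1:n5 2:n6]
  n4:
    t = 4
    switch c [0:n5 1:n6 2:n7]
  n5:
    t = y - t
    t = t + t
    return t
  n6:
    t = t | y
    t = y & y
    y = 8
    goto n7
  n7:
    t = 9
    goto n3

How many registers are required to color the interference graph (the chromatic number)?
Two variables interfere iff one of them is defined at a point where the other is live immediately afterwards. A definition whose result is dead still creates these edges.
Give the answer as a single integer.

Block summaries:
  n0: def={t} ue=∅
  n1: def={y} ue=∅
  n2: def={i} ue={y}
  n3: def={c,y} ue={y}
  n4: def={t} ue={c}
  n5: def={t} ue={t,y}
  n6: def={t,y} ue={t,y}
  n7: def={t} ue=∅

Backward fixpoint:
  n0: in=∅ out={t}
  n1: in={t} out={t,y}
  n2: in={t,y} out={t,y}
  n3: in={t,y} out={c,t,y}
  n4: in={c,y} out={t,y}
  n5: in={t,y} out=∅
  n6: in={t,y} out={y}
  n7: in={y} out={t,y}

Conflict graph:
  c — {t,y}
  i — {t,y}
  t — {c,i,y}
  y — {c,i,t}

Registers:
  {c,t,y} pairwise interfere (3-clique) ⇒ χ ≥ 3
  3-colouring: r0={t}  r1={y}  r2={c,i}
  χ = 3

Answer: 3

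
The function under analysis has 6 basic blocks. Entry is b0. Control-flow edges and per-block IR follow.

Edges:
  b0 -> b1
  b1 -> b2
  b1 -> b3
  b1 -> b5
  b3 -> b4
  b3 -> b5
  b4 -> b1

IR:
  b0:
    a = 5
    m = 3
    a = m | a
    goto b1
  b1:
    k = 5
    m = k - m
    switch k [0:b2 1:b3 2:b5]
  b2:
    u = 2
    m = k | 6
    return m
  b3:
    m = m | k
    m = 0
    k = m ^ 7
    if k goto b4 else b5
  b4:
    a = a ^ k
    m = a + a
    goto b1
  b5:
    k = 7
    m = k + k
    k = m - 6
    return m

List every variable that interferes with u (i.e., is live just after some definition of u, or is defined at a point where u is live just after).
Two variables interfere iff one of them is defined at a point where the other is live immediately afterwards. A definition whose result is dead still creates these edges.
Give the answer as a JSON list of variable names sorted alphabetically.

Answer: ["k"]

Working:
Per-block:
  b0 def {a,m} use ∅
  b1 def {k,m} use {m}
  b2 def {m,u} use {k}
  b3 def {k,m} use {k,m}
  b4 def {a,m} use {a,k}
  b5 def {k,m} use ∅

Live sets:
  b0 li=∅ lo={a,m}
  b1 li={a,m} lo={a,k,m}
  b2 li={k} lo=∅
  b3 li={a,k,m} lo={a,k}
  b4 li={a,k} lo={a,m}
  b5 li=∅ lo=∅

Interference:
  a: {k,m}
  k: {a,m,u}
  m: {a,k}
  u: {k}

N(u) = ["k"]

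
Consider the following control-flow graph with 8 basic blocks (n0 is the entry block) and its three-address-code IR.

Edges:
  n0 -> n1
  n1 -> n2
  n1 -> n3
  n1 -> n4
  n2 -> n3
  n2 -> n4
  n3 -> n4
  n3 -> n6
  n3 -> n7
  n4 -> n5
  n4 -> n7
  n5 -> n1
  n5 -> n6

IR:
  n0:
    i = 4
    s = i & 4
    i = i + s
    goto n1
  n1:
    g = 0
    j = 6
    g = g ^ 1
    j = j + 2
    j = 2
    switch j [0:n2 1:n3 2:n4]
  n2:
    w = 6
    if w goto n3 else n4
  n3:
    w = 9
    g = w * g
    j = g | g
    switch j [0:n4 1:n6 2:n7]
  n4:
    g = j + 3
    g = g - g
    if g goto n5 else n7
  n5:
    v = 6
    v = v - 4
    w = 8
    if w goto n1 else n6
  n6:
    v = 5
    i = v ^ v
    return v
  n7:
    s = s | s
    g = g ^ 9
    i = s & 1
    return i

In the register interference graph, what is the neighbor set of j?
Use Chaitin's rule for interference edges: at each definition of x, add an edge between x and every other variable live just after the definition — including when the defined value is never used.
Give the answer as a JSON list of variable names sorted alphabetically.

Answer: ["g", "s", "w"]

Analysis:
Block summaries:
  n0: def={i,s} ue=∅
  n1: def={g,j} ue=∅
  n2: def={w} ue=∅
  n3: def={g,j,w} ue={g}
  n4: def={g} ue={j}
  n5: def={v,w} ue=∅
  n6: def={i,v} ue=∅
  n7: def={g,i,s} ue={g,s}

Backward fixpoint:
  live n0: ∅→{s}
  live n1: {s}→{g,j,s}
  live n2: {g,j,s}→{g,j,s}
  live n3: {g,s}→{g,j,s}
  live n4: {j,s}→{g,s}
  live n5: {s}→{s}
  live n6: ∅→∅
  live n7: {g,s}→∅

Conflict graph:
  g: {j,s,w}
  i: {s,v}
  j: {g,s,w}
  s: {g,i,j,v,w}
  v: {i,s}
  w: {g,j,s}

N(j) = ["g", "s", "w"]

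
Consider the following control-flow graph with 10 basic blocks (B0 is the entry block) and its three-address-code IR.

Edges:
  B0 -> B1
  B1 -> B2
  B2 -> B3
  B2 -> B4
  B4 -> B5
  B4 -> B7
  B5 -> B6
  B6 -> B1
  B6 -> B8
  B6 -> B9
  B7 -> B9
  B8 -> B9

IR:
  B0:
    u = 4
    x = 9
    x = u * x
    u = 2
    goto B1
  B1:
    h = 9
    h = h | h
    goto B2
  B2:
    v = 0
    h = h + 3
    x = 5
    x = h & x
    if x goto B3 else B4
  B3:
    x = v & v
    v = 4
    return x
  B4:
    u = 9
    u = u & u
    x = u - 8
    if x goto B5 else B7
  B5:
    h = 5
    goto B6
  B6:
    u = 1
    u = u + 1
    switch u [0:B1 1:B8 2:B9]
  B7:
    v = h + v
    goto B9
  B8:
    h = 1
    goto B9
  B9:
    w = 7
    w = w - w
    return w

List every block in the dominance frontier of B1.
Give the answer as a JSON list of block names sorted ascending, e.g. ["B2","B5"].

Answer: ["B1"]

Working:
idom tree: B1←B0 B2←B1 B3←B2 B4←B2 B5←B4 B6←B5 B7←B4 B8←B6 B9←B4
Dom∩ at merges:
  B1: preds {B0,B6}: {B0} ∩ {B0,B1,B2,B4,B5,B6} = {B0}; idom=B0
  B9: preds {B6,B7,B8}: {B0,B1,B2,B4,B5,B6} ∩ {B0,B1,B2,B4,B7} ∩ {B0,B1,B2,B4,B5,B6,B8} = {B0,B1,B2,B4}; idom=B4

DF derivation:
  B1←B0: walk · to B0
  B1←B6: walk B6→B5→B4→B2→B1 to B0
  B9←B6: walk B6→B5 to B4
  B9←B7: walk B7 to B4
  B9←B8: walk B8→B6→B5 to B4
  DF(B0)=∅
  DF(B1)={B1}
  DF(B2)={B1}
  DF(B3)=∅
  DF(B4)={B1}
  DF(B5)={B1,B9}
  DF(B6)={B1,B9}
  DF(B7)={B9}
  DF(B8)={B9}
  DF(B9)=∅

DF(B1) = ["B1"]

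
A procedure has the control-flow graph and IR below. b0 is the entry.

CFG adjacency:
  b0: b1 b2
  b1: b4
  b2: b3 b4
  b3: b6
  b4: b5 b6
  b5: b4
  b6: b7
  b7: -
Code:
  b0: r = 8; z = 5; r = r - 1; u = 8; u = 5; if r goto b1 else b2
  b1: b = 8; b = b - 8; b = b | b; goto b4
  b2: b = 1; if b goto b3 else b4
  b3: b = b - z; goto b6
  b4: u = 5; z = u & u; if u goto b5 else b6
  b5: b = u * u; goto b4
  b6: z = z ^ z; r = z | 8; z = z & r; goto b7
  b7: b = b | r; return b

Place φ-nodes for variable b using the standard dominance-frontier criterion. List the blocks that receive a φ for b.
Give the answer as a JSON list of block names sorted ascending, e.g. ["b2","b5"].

idom tree: b1←b0 b2←b0 b3←b2 b4←b0 b5←b4 b6←b0 b7←b6
Dom at joins:
  b4: preds {b1,b2,b5}: {b0,b1} ∩ {b0,b2} ∩ {b0,b4,b5} = {b0}; idom=b0
  b6: preds {b3,b4}: {b0,b2,b3} ∩ {b0,b4} = {b0}; idom=b0

DF walk-up:
  b4←b1: walk b1 to b0
  b4←b2: walk b2 to b0
  b4←b5: walk b5→b4 to b0
  b6←b3: walk b3→b2 to b0
  b6←b4: walk b4 to b0
  b0: DF=∅
  b1: DF={b4}
  b2: DF={b4,b6}
  b3: DF={b6}
  b4: DF={b4,b6}
  b5: DF={b4}
  b6: DF=∅
  b7: DF=∅

φ for b: defs {b1,b2,b3,b5,b7}
  DF⁺ = {b4,b6}

Answer: ["b4", "b6"]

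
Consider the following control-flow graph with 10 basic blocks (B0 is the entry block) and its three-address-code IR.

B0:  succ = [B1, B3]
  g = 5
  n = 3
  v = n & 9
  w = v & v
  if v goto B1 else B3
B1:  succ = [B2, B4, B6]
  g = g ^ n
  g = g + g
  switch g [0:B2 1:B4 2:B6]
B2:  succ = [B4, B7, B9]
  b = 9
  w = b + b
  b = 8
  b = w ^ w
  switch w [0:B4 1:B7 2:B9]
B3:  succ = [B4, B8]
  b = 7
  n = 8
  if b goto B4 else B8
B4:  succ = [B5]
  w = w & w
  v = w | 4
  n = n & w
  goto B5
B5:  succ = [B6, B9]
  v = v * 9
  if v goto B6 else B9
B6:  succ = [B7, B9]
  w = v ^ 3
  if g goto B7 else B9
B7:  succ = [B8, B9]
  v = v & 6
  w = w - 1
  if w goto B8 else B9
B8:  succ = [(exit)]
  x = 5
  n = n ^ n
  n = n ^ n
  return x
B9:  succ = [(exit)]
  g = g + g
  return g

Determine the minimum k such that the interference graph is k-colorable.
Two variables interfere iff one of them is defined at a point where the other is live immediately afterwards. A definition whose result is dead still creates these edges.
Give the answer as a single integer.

def/use:
  B0 def {g,n,v,w} use ∅
  B1 def {g} use {g,n}
  B2 def {b,w} use ∅
  B3 def {b,n} use ∅
  B4 def {n,v,w} use {n,w}
  B5 def {v} use {v}
  B6 def {w} use {g,v}
  B7 def {v,w} use {v,w}
  B8 def {n,x} use {n}
  B9 def {g} use {g}

Liveness:
  B0: in=∅ out={g,n,v,w}
  B1: in={g,n,v,w} out={g,n,v,w}
  B2: in={g,n,v} out={g,n,v,w}
  B3: in={g,w} out={g,n,w}
  B4: in={g,n,w} out={g,n,v}
  B5: in={g,n,v} out={g,n,v}
  B6: in={g,n,v} out={g,n,v,w}
  B7: in={g,n,v,w} out={g,n}
  B8: in={n} out=∅
  B9: in={g} out=∅

Interfere edges:
  b↔{g,n,v,w}
  g↔{b,n,v,w}
  n↔{b,g,v,w,x}
  v↔{b,g,n,w}
  w↔{b,g,n,v}
  x↔{n}

Chromatic number:
  clique {b,g,n,v,w} ⇒ need ≥ 5
  assign b→R1 g→R2 n→R0 v→R3 w→R4 x→R1 — no edge inside a register ⇒ χ ≤ 5
  χ = 5

Answer: 5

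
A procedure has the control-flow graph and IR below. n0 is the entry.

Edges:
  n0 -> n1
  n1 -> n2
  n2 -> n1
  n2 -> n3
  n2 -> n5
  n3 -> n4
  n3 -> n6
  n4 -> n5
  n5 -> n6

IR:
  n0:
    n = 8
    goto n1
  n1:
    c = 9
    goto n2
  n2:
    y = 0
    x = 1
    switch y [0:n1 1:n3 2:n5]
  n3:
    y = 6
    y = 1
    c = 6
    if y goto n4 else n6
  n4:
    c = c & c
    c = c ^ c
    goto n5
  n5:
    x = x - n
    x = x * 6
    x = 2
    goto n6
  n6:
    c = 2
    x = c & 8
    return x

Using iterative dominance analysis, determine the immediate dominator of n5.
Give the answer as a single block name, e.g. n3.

Answer: n2

Derivation:
idom tree: n1←n0 n2←n1 n3←n2 n4←n3 n5←n2 n6←n2
Dom∩ at merges:
  n1: preds {n0,n2}: {n0} ∩ {n0,n1,n2} = {n0}; idom=n0
  n5: preds {n2,n4}: {n0,n1,n2} ∩ {n0,n1,n2,n3,n4} = {n0,n1,n2}; idom=n2
  n6: preds {n3,n5}: {n0,n1,n2,n3} ∩ {n0,n1,n2,n5} = {n0,n1,n2}; idom=n2

idom(n5) = n2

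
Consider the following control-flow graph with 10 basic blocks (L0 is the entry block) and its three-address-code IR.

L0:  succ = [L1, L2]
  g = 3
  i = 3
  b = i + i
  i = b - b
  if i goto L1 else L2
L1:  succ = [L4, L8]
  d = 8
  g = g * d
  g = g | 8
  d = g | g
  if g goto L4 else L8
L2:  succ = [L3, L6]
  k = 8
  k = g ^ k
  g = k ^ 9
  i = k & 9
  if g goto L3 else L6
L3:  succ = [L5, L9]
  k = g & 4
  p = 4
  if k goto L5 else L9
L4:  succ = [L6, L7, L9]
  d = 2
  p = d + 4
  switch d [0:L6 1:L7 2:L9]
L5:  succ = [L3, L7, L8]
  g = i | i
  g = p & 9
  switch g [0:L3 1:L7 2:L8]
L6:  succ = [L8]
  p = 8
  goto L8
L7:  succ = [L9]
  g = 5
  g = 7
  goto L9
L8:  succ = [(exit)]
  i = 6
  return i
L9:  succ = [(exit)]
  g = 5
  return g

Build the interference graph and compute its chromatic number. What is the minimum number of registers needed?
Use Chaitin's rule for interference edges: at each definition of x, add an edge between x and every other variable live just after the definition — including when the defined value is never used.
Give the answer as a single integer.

Block summaries:
  L0: def={b,g,i} ue=∅
  L1: def={d,g} ue={g}
  L2: def={g,i,k} ue={g}
  L3: def={k,p} ue={g}
  L4: def={d,p} ue=∅
  L5: def={g} ue={i,p}
  L6: def={p} ue=∅
  L7: def={g} ue=∅
  L8: def={i} ue=∅
  L9: def={g} ue=∅

Liveness:
  L0: in=∅ out={g}
  L1: in={g} out=∅
  L2: in={g} out={g,i}
  L3: in={g,i} out={i,p}
  L4: in=∅ out=∅
  L5: in={i,p} out={g,i}
  L6: in=∅ out=∅
  L7: in=∅ out=∅
  L8: in=∅ out=∅
  L9: in=∅ out=∅

Interference:
  b↔{g}
  d↔{g,p}
  g↔{b,d,i,k,p}
  i↔{g,k,p}
  k↔{g,i,p}
  p↔{d,g,i,k}

Registers:
  {g,i,k,p} pairwise interfere (4-clique) ⇒ χ ≥ 4
  4-colouring: r0={g}  r1={b,p}  r2={d,i}  r3={k}
  χ = 4

Answer: 4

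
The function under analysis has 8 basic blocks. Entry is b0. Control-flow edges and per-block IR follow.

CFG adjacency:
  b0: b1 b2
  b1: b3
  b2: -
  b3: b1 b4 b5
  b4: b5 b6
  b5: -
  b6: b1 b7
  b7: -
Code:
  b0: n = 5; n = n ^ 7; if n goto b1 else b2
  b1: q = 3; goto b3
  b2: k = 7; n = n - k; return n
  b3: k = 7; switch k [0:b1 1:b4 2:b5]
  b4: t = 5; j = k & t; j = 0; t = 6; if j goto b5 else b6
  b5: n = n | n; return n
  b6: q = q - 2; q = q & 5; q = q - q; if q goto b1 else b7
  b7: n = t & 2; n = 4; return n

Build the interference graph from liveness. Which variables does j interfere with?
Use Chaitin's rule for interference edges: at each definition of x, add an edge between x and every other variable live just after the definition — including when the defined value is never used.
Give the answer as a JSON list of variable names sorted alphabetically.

Block summaries:
  b0: def={n} ue=∅
  b1: def={q} ue=∅
  b2: def={k,n} ue={n}
  b3: def={k} ue=∅
  b4: def={j,t} ue={k}
  b5: def={n} ue={n}
  b6: def={q} ue={q}
  b7: def={n} ue={t}

Backward fixpoint:
  b0: in=∅ out={n}
  b1: in={n} out={n,q}
  b2: in={n} out=∅
  b3: in={n,q} out={k,n,q}
  b4: in={k,n,q} out={n,q,t}
  b5: in={n} out=∅
  b6: in={n,q,t} out={n,t}
  b7: in={t} out=∅

Interfere edges:
  j: {n,q,t}
  k: {n,q,t}
  n: {j,k,q,t}
  q: {j,k,n,t}
  t: {j,k,n,q}

N(j) = ["n", "q", "t"]

Answer: ["n", "q", "t"]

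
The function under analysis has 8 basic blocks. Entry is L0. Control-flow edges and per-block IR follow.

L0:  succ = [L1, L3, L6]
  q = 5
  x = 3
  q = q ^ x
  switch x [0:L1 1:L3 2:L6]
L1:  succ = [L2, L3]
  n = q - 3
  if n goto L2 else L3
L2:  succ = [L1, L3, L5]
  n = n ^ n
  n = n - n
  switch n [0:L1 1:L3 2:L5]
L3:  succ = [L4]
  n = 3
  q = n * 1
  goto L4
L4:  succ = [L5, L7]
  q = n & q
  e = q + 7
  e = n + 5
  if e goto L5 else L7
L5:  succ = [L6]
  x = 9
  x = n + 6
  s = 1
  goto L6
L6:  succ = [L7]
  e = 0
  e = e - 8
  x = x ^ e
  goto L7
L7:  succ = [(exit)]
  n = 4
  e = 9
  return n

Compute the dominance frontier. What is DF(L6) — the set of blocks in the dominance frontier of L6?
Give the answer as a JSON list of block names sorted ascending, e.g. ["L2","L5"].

Answer: ["L7"]

Analysis:
idom tree: L1←L0 L2←L1 L3←L0 L4←L3 L5←L0 L6←L0 L7←L0
Dom at joins:
  L1: preds {L0,L2}: {L0} ∩ {L0,L1,L2} = {L0}; idom=L0
  L3: preds {L0,L1,L2}: {L0} ∩ {L0,L1} ∩ {L0,L1,L2} = {L0}; idom=L0
  L5: preds {L2,L4}: {L0,L1,L2} ∩ {L0,L3,L4} = {L0}; idom=L0
  L6: preds {L0,L5}: {L0} ∩ {L0,L5} = {L0}; idom=L0
  L7: preds {L4,L6}: {L0,L3,L4} ∩ {L0,L6} = {L0}; idom=L0

DF walk-up:
  join L1 pred L0: · stop@L0
  join L1 pred L2: L2→L1 stop@L0
  join L3 pred L0: · stop@L0
  join L3 pred L1: L1 stop@L0
  join L3 pred L2: L2→L1 stop@L0
  join L5 pred L2: L2→L1 stop@L0
  join L5 pred L4: L4→L3 stop@L0
  join L6 pred L0: · stop@L0
  join L6 pred L5: L5 stop@L0
  join L7 pred L4: L4→L3 stop@L0
  join L7 pred L6: L6 stop@L0
  DF(L0)=∅
  DF(L1)={L1,L3,L5}
  DF(L2)={L1,L3,L5}
  DF(L3)={L5,L7}
  DF(L4)={L5,L7}
  DF(L5)={L6}
  DF(L6)={L7}
  DF(L7)=∅

DF(L6) = ["L7"]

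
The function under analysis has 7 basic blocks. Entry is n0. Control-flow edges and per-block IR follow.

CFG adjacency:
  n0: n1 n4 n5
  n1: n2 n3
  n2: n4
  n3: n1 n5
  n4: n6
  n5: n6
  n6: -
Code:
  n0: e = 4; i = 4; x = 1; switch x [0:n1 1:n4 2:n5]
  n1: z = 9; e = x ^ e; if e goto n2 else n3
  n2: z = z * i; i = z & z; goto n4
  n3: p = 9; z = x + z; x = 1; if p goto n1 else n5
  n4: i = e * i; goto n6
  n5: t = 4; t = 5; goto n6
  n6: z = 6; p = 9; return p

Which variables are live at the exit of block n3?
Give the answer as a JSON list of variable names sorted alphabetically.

Per-block:
  n0: def={e,i,x} ue=∅
  n1: def={e,z} ue={e,x}
  n2: def={i,z} ue={i,z}
  n3: def={p,x,z} ue={x,z}
  n4: def={i} ue={e,i}
  n5: def={t} ue=∅
  n6: def={p,z} ue=∅

Liveness:
  n0: in=∅ out={e,i,x}
  n1: in={e,i,x} out={e,i,x,z}
  n2: in={e,i,z} out={e,i}
  n3: in={e,i,x,z} out={e,i,x}
  n4: in={e,i} out=∅
  n5: in=∅ out=∅
  n6: in=∅ out=∅

live-out(n3) = ["e", "i", "x"]

Answer: ["e", "i", "x"]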